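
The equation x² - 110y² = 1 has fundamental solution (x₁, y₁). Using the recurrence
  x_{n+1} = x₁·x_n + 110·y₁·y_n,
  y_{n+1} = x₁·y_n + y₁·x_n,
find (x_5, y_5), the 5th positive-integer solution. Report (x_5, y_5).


Step 1: Find the fundamental solution (x₁, y₁) of x² - 110y² = 1.
  Expand √110 as a continued fraction. a₀ = ⌊√110⌋ = 10; iterate m_{k+1} = d_k·a_k − m_k, d_{k+1} = (110 − m_{k+1}²)/d_k, a_{k+1} = ⌊(a₀ + m_{k+1})/d_{k+1}⌋ (starting m₀ = 0, d₀ = 1), with convergents p_k = a_k·p_{k-1} + p_{k-2}, q_k = a_k·q_{k-1} + q_{k-2} (p₋₁ = 1, q₋₁ = 0):
  k = 0: a₀ = 10; p₀/q₀ = 10/1; p₀² − 110·q₀² = 100 − 110 = -10.
  k = 1: m = 10, d = 10, a = ⌊(10 + 10)/10⌋ = 2; p/q = (2·10 + 1)/(2·1 + 0) = 21/2; p² − 110·q² = 441 − 440 = 1.
  The first convergent with p² − 110·q² = 1 gives the fundamental solution (x₁, y₁) = (21, 2).
Step 2: Apply the recurrence (x_{n+1}, y_{n+1}) = (x₁x_n + 110y₁y_n, x₁y_n + y₁x_n) repeatedly.
  From (x_1, y_1) = (21, 2): x_2 = 21·21 + 110·2·2 = 881; y_2 = 21·2 + 2·21 = 84.
  From (x_2, y_2) = (881, 84): x_3 = 21·881 + 110·2·84 = 36981; y_3 = 21·84 + 2·881 = 3526.
  From (x_3, y_3) = (36981, 3526): x_4 = 21·36981 + 110·2·3526 = 1552321; y_4 = 21·3526 + 2·36981 = 148008.
  From (x_4, y_4) = (1552321, 148008): x_5 = 21·1552321 + 110·2·148008 = 65160501; y_5 = 21·148008 + 2·1552321 = 6212810.
Step 3: Verify x_5² - 110·y_5² = 4245890890571001 - 4245890890571000 = 1 (should be 1). ✓

(x_1, y_1) = (21, 2); (x_5, y_5) = (65160501, 6212810).


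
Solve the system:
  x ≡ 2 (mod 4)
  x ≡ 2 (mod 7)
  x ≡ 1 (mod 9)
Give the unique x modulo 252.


Moduli 4, 7, 9 are pairwise coprime; by CRT there is a unique solution modulo M = 4 · 7 · 9 = 252.
Solve pairwise, accumulating the modulus:
  Start with x ≡ 2 (mod 4).
  Combine with x ≡ 2 (mod 7): since gcd(4, 7) = 1, we get a unique residue mod 28.
    Write x = 2 + 4·t and substitute into x ≡ 2 (mod 7): 4·t ≡ 2 − 2 = 0 (mod 7).
    The inverse of 4 mod 7 is 2 (since 4·2 = 8 = 1·7 + 1), so t ≡ 2·0 = 0 ≡ 0 (mod 7).
    Then x = 2 + 4·0 = 2, valid modulo lcm(4, 7) = 28: x ≡ 2 (mod 28).
  Combine with x ≡ 1 (mod 9): since gcd(28, 9) = 1, we get a unique residue mod 252.
    Write x = 2 + 28·t and substitute into x ≡ 1 (mod 9): 28·t ≡ 1 − 2 = -1 (mod 9).
    Reduce coefficients mod 9: 1·t ≡ 8 (mod 9).
    So t ≡ 8 (mod 9).
    Then x = 2 + 28·8 = 226, valid modulo lcm(28, 9) = 252: x ≡ 226 (mod 252).
Verify: 226 mod 4 = 2 ✓, 226 mod 7 = 2 ✓, 226 mod 9 = 1 ✓.

x ≡ 226 (mod 252).


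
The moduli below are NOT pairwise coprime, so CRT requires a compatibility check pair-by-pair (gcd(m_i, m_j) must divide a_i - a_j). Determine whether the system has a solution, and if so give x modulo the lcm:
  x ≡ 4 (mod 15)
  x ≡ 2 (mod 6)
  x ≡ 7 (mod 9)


Moduli 15, 6, 9 are not pairwise coprime, so CRT works modulo lcm(m_i) when all pairwise compatibility conditions hold.
Pairwise compatibility: gcd(m_i, m_j) must divide a_i - a_j for every pair.
Merge one congruence at a time:
  Start: x ≡ 4 (mod 15).
  Combine with x ≡ 2 (mod 6): gcd(15, 6) = 3, and 2 - 4 = -2 is NOT divisible by 3.
    ⇒ system is inconsistent (no integer solution).

No solution (the system is inconsistent).


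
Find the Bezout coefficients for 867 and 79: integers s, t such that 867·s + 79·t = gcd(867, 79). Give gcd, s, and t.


Euclidean algorithm on (867, 79) — divide until remainder is 0:
  867 = 10 · 79 + 77
  79 = 1 · 77 + 2
  77 = 38 · 2 + 1
  2 = 2 · 1 + 0
gcd(867, 79) = 1.
Track Bezout coefficients alongside the remainders: start with r₀ = 867 = a·1 + b·0 (s = 1, t = 0) and r₁ = 79 = a·0 + b·1 (s = 0, t = 1); each new remainder r_{k+1} = r_{k-1} − q_k·r_k inherits s_{k+1} = s_{k-1} − q_k·s_k, t_{k+1} = t_{k-1} − q_k·t_k, so r_k = a·s_k + b·t_k at every step:
  q = 10: r = 77, s = 1 − 10·0 = 1, t = 0 − 10·1 = -10  (check: 867·1 + 79·(-10) = 77)
  q = 1: r = 2, s = 0 − 1·1 = -1, t = 1 − 1·(-10) = 11  (check: 867·(-1) + 79·11 = 2)
  q = 38: r = 1, s = 1 − 38·(-1) = 39, t = -10 − 38·11 = -428  (check: 867·39 + 79·(-428) = 1)
The row with r = 1 (the gcd) gives the Bezout coefficients s = 39, t = -428.
Result: 867 · (39) + 79 · (-428) = 1.

gcd(867, 79) = 1; s = 39, t = -428 (check: 867·39 + 79·(-428) = 1).


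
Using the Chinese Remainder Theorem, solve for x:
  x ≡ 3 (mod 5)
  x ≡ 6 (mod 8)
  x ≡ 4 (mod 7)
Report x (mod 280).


Moduli 5, 8, 7 are pairwise coprime; by CRT there is a unique solution modulo M = 5 · 8 · 7 = 280.
Solve pairwise, accumulating the modulus:
  Start with x ≡ 3 (mod 5).
  Combine with x ≡ 6 (mod 8): since gcd(5, 8) = 1, we get a unique residue mod 40.
    Write x = 3 + 5·t and substitute into x ≡ 6 (mod 8): 5·t ≡ 6 − 3 = 3 (mod 8).
    The inverse of 5 mod 8 is 5 (since 5·5 = 25 = 3·8 + 1), so t ≡ 5·3 = 15 ≡ 7 (mod 8).
    Then x = 3 + 5·7 = 38, valid modulo lcm(5, 8) = 40: x ≡ 38 (mod 40).
  Combine with x ≡ 4 (mod 7): since gcd(40, 7) = 1, we get a unique residue mod 280.
    Write x = 38 + 40·t and substitute into x ≡ 4 (mod 7): 40·t ≡ 4 − 38 = -34 (mod 7).
    Reduce coefficients mod 7: 5·t ≡ 1 (mod 7).
    The inverse of 5 mod 7 is 3 (since 5·3 = 15 = 2·7 + 1), so t ≡ 3·1 = 3 ≡ 3 (mod 7).
    Then x = 38 + 40·3 = 158, valid modulo lcm(40, 7) = 280: x ≡ 158 (mod 280).
Verify: 158 mod 5 = 3 ✓, 158 mod 8 = 6 ✓, 158 mod 7 = 4 ✓.

x ≡ 158 (mod 280).


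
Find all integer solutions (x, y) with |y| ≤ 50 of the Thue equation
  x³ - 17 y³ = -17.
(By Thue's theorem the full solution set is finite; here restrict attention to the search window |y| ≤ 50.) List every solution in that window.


The equation is x³ - 17y³ = -17. For fixed y, x³ = 17·y³ − 17, so a solution requires the RHS to be a perfect cube.
Strategy: iterate y from -50 to 50, compute RHS = 17·y³ − 17, and check whether it is a (positive or negative) perfect cube.
Check small values of y:
  y = 0: RHS = -17 is not a perfect cube.
  y = 1: RHS = 0 = (0)³ ⇒ x = 0 works.
  y = -1: RHS = -34 is not a perfect cube.
  y = 2: RHS = 119 is not a perfect cube.
  y = -2: RHS = -153 is not a perfect cube.
  y = 3: RHS = 442 is not a perfect cube.
  y = -3: RHS = -476 is not a perfect cube.
Continuing the search up to |y| = 50 finds no further solutions beyond those listed.
Collected solutions: (0, 1).

Solutions (with |y| ≤ 50): (0, 1).


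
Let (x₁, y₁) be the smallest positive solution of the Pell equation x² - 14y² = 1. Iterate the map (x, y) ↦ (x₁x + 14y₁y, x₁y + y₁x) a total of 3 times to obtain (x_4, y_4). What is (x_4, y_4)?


Step 1: Find the fundamental solution (x₁, y₁) of x² - 14y² = 1.
  Expand √14 as a continued fraction. a₀ = ⌊√14⌋ = 3; iterate m_{k+1} = d_k·a_k − m_k, d_{k+1} = (14 − m_{k+1}²)/d_k, a_{k+1} = ⌊(a₀ + m_{k+1})/d_{k+1}⌋ (starting m₀ = 0, d₀ = 1), with convergents p_k = a_k·p_{k-1} + p_{k-2}, q_k = a_k·q_{k-1} + q_{k-2} (p₋₁ = 1, q₋₁ = 0):
  k = 0: a₀ = 3; p₀/q₀ = 3/1; p₀² − 14·q₀² = 9 − 14 = -5.
  k = 1: m = 3, d = 5, a = ⌊(3 + 3)/5⌋ = 1; p/q = (1·3 + 1)/(1·1 + 0) = 4/1; p² − 14·q² = 16 − 14 = 2.
  k = 2: m = 2, d = 2, a = ⌊(3 + 2)/2⌋ = 2; p/q = (2·4 + 3)/(2·1 + 1) = 11/3; p² − 14·q² = 121 − 126 = -5.
  k = 3: m = 2, d = 5, a = ⌊(3 + 2)/5⌋ = 1; p/q = (1·11 + 4)/(1·3 + 1) = 15/4; p² − 14·q² = 225 − 224 = 1.
  The first convergent with p² − 14·q² = 1 gives the fundamental solution (x₁, y₁) = (15, 4).
Step 2: Apply the recurrence (x_{n+1}, y_{n+1}) = (x₁x_n + 14y₁y_n, x₁y_n + y₁x_n) repeatedly.
  From (x_1, y_1) = (15, 4): x_2 = 15·15 + 14·4·4 = 449; y_2 = 15·4 + 4·15 = 120.
  From (x_2, y_2) = (449, 120): x_3 = 15·449 + 14·4·120 = 13455; y_3 = 15·120 + 4·449 = 3596.
  From (x_3, y_3) = (13455, 3596): x_4 = 15·13455 + 14·4·3596 = 403201; y_4 = 15·3596 + 4·13455 = 107760.
Step 3: Verify x_4² - 14·y_4² = 162571046401 - 162571046400 = 1 (should be 1). ✓

(x_1, y_1) = (15, 4); (x_4, y_4) = (403201, 107760).


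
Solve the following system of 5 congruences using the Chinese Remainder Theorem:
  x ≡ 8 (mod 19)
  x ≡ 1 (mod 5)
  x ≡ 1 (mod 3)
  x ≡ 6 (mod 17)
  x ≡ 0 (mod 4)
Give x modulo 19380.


Product of moduli M = 19 · 5 · 3 · 17 · 4 = 19380.
Merge one congruence at a time:
  Start: x ≡ 8 (mod 19).
  Combine with x ≡ 1 (mod 5); new modulus lcm = 95.
    Write x = 8 + 19·t and substitute into x ≡ 1 (mod 5): 19·t ≡ 1 − 8 = -7 (mod 5).
    Reduce coefficients mod 5: 4·t ≡ 3 (mod 5).
    The inverse of 4 mod 5 is 4 (since 4·4 = 16 = 3·5 + 1), so t ≡ 4·3 = 12 ≡ 2 (mod 5).
    Then x = 8 + 19·2 = 46, valid modulo lcm(19, 5) = 95: x ≡ 46 (mod 95).
  Combine with x ≡ 1 (mod 3); new modulus lcm = 285.
    Write x = 46 + 95·t and substitute into x ≡ 1 (mod 3): 95·t ≡ 1 − 46 = -45 (mod 3).
    Reduce coefficients mod 3: 2·t ≡ 0 (mod 3).
    The inverse of 2 mod 3 is 2 (since 2·2 = 4 = 1·3 + 1), so t ≡ 2·0 = 0 ≡ 0 (mod 3).
    Then x = 46 + 95·0 = 46, valid modulo lcm(95, 3) = 285: x ≡ 46 (mod 285).
  Combine with x ≡ 6 (mod 17); new modulus lcm = 4845.
    Write x = 46 + 285·t and substitute into x ≡ 6 (mod 17): 285·t ≡ 6 − 46 = -40 (mod 17).
    Reduce coefficients mod 17: 13·t ≡ 11 (mod 17).
    The inverse of 13 mod 17 is 4 (since 13·4 = 52 = 3·17 + 1), so t ≡ 4·11 = 44 ≡ 10 (mod 17).
    Then x = 46 + 285·10 = 2896, valid modulo lcm(285, 17) = 4845: x ≡ 2896 (mod 4845).
  Combine with x ≡ 0 (mod 4); new modulus lcm = 19380.
    Write x = 2896 + 4845·t and substitute into x ≡ 0 (mod 4): 4845·t ≡ 0 − 2896 = -2896 (mod 4).
    Reduce coefficients mod 4: 1·t ≡ 0 (mod 4).
    So t ≡ 0 (mod 4).
    Then x = 2896 + 4845·0 = 2896, valid modulo lcm(4845, 4) = 19380: x ≡ 2896 (mod 19380).
Verify against each original: 2896 mod 19 = 8, 2896 mod 5 = 1, 2896 mod 3 = 1, 2896 mod 17 = 6, 2896 mod 4 = 0.

x ≡ 2896 (mod 19380).


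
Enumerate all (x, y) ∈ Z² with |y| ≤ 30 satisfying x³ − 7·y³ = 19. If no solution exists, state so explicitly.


The equation is x³ - 7y³ = 19. For fixed y, x³ = 7·y³ + 19, so a solution requires the RHS to be a perfect cube.
Strategy: iterate y from -30 to 30, compute RHS = 7·y³ + 19, and check whether it is a (positive or negative) perfect cube.
Check small values of y:
  y = 0: RHS = 19 is not a perfect cube.
  y = 1: RHS = 26 is not a perfect cube.
  y = -1: RHS = 12 is not a perfect cube.
  y = 2: RHS = 75 is not a perfect cube.
  y = -2: RHS = -37 is not a perfect cube.
  y = 3: RHS = 208 is not a perfect cube.
  y = -3: RHS = -170 is not a perfect cube.
Continuing the search up to |y| = 30 finds no solutions either.
No (x, y) in the scanned range satisfies the equation.

No integer solutions with |y| ≤ 30.


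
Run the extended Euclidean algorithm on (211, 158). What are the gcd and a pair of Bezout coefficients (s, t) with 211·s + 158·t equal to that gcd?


Euclidean algorithm on (211, 158) — divide until remainder is 0:
  211 = 1 · 158 + 53
  158 = 2 · 53 + 52
  53 = 1 · 52 + 1
  52 = 52 · 1 + 0
gcd(211, 158) = 1.
Track Bezout coefficients alongside the remainders: start with r₀ = 211 = a·1 + b·0 (s = 1, t = 0) and r₁ = 158 = a·0 + b·1 (s = 0, t = 1); each new remainder r_{k+1} = r_{k-1} − q_k·r_k inherits s_{k+1} = s_{k-1} − q_k·s_k, t_{k+1} = t_{k-1} − q_k·t_k, so r_k = a·s_k + b·t_k at every step:
  q = 1: r = 53, s = 1 − 1·0 = 1, t = 0 − 1·1 = -1  (check: 211·1 + 158·(-1) = 53)
  q = 2: r = 52, s = 0 − 2·1 = -2, t = 1 − 2·(-1) = 3  (check: 211·(-2) + 158·3 = 52)
  q = 1: r = 1, s = 1 − 1·(-2) = 3, t = -1 − 1·3 = -4  (check: 211·3 + 158·(-4) = 1)
The row with r = 1 (the gcd) gives the Bezout coefficients s = 3, t = -4.
Result: 211 · (3) + 158 · (-4) = 1.

gcd(211, 158) = 1; s = 3, t = -4 (check: 211·3 + 158·(-4) = 1).


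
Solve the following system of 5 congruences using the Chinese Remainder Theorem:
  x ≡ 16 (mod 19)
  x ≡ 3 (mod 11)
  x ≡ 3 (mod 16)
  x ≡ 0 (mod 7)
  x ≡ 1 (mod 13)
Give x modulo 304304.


Product of moduli M = 19 · 11 · 16 · 7 · 13 = 304304.
Merge one congruence at a time:
  Start: x ≡ 16 (mod 19).
  Combine with x ≡ 3 (mod 11); new modulus lcm = 209.
    Write x = 16 + 19·t and substitute into x ≡ 3 (mod 11): 19·t ≡ 3 − 16 = -13 (mod 11).
    Reduce coefficients mod 11: 8·t ≡ 9 (mod 11).
    The inverse of 8 mod 11 is 7 (since 8·7 = 56 = 5·11 + 1), so t ≡ 7·9 = 63 ≡ 8 (mod 11).
    Then x = 16 + 19·8 = 168, valid modulo lcm(19, 11) = 209: x ≡ 168 (mod 209).
  Combine with x ≡ 3 (mod 16); new modulus lcm = 3344.
    Write x = 168 + 209·t and substitute into x ≡ 3 (mod 16): 209·t ≡ 3 − 168 = -165 (mod 16).
    Reduce coefficients mod 16: 1·t ≡ 11 (mod 16).
    So t ≡ 11 (mod 16).
    Then x = 168 + 209·11 = 2467, valid modulo lcm(209, 16) = 3344: x ≡ 2467 (mod 3344).
  Combine with x ≡ 0 (mod 7); new modulus lcm = 23408.
    Write x = 2467 + 3344·t and substitute into x ≡ 0 (mod 7): 3344·t ≡ 0 − 2467 = -2467 (mod 7).
    Reduce coefficients mod 7: 5·t ≡ 4 (mod 7).
    The inverse of 5 mod 7 is 3 (since 5·3 = 15 = 2·7 + 1), so t ≡ 3·4 = 12 ≡ 5 (mod 7).
    Then x = 2467 + 3344·5 = 19187, valid modulo lcm(3344, 7) = 23408: x ≡ 19187 (mod 23408).
  Combine with x ≡ 1 (mod 13); new modulus lcm = 304304.
    Write x = 19187 + 23408·t and substitute into x ≡ 1 (mod 13): 23408·t ≡ 1 − 19187 = -19186 (mod 13).
    Reduce coefficients mod 13: 8·t ≡ 2 (mod 13).
    The inverse of 8 mod 13 is 5 (since 8·5 = 40 = 3·13 + 1), so t ≡ 5·2 = 10 ≡ 10 (mod 13).
    Then x = 19187 + 23408·10 = 253267, valid modulo lcm(23408, 13) = 304304: x ≡ 253267 (mod 304304).
Verify against each original: 253267 mod 19 = 16, 253267 mod 11 = 3, 253267 mod 16 = 3, 253267 mod 7 = 0, 253267 mod 13 = 1.

x ≡ 253267 (mod 304304).


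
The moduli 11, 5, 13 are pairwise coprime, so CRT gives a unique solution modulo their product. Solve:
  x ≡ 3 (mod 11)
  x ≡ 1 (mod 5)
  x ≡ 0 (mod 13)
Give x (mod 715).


Moduli 11, 5, 13 are pairwise coprime; by CRT there is a unique solution modulo M = 11 · 5 · 13 = 715.
Solve pairwise, accumulating the modulus:
  Start with x ≡ 3 (mod 11).
  Combine with x ≡ 1 (mod 5): since gcd(11, 5) = 1, we get a unique residue mod 55.
    Write x = 3 + 11·t and substitute into x ≡ 1 (mod 5): 11·t ≡ 1 − 3 = -2 (mod 5).
    Reduce coefficients mod 5: 1·t ≡ 3 (mod 5).
    So t ≡ 3 (mod 5).
    Then x = 3 + 11·3 = 36, valid modulo lcm(11, 5) = 55: x ≡ 36 (mod 55).
  Combine with x ≡ 0 (mod 13): since gcd(55, 13) = 1, we get a unique residue mod 715.
    Write x = 36 + 55·t and substitute into x ≡ 0 (mod 13): 55·t ≡ 0 − 36 = -36 (mod 13).
    Reduce coefficients mod 13: 3·t ≡ 3 (mod 13).
    The inverse of 3 mod 13 is 9 (since 3·9 = 27 = 2·13 + 1), so t ≡ 9·3 = 27 ≡ 1 (mod 13).
    Then x = 36 + 55·1 = 91, valid modulo lcm(55, 13) = 715: x ≡ 91 (mod 715).
Verify: 91 mod 11 = 3 ✓, 91 mod 5 = 1 ✓, 91 mod 13 = 0 ✓.

x ≡ 91 (mod 715).


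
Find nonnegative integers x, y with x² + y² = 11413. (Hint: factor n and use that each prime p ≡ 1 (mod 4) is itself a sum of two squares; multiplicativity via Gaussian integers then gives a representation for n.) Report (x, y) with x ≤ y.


Step 1: Factor n = 11413 = 101 · 113.
Step 2: Check the mod-4 condition on each prime factor: 101 ≡ 1 (mod 4), exponent 1; 113 ≡ 1 (mod 4), exponent 1.
All primes ≡ 3 (mod 4) appear to even exponent (or don't appear), so by the two-squares theorem n IS expressible as a sum of two squares.
Step 3: Build a representation. Here n = 101 · 113 is a product of primes ≡ 1 (mod 4). Each prime p ≡ 1 (mod 4) is itself a sum of two squares; find a² by testing p − a² for a perfect square:
  101: 101 − 1² = 100 = 10² ⇒ 101 = 1² + 10².
  113: 113 − 1² = 112, 113 − 2² = 109, 113 − 3² = 104, 113 − 4² = 97, 113 − 5² = 88, 113 − 6² = 77, 113 − 7² = 64 = 8² ⇒ 113 = 7² + 8².
  Combine using the Brahmagupta–Fibonacci identity (a² + b²)(c² + d²) = (ac − bd)² + (ad + bc)² = (ac + bd)² + (ad − bc)²:
  101 · 113 = 11413: from (1² + 10²)(7² + 8²), take (1·7 − 10·8, 1·8 + 10·7) = (7 − 80, 8 + 70) = (-73, 78); dropping signs (only squares matter) gives (73, 78); check 73² + 78² = 5329 + 6084 = 11413 ✓.
Step 4: Order so x ≤ y and verify: 73² + 78² = 5329 + 6084 = 11413 = n. ✓

n = 11413 = 73² + 78² (one valid representation with x ≤ y).


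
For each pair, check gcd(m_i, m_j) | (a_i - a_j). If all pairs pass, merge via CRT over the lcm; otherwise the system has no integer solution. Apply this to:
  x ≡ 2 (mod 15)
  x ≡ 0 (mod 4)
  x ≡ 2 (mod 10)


Moduli 15, 4, 10 are not pairwise coprime, so CRT works modulo lcm(m_i) when all pairwise compatibility conditions hold.
Pairwise compatibility: gcd(m_i, m_j) must divide a_i - a_j for every pair.
Merge one congruence at a time:
  Start: x ≡ 2 (mod 15).
  Combine with x ≡ 0 (mod 4): gcd(15, 4) = 1; 0 - 2 = -2, which IS divisible by 1, so compatible.
    Write x = 2 + 15·t and substitute into x ≡ 0 (mod 4): 15·t ≡ 0 − 2 = -2 (mod 4).
    Reduce coefficients mod 4: 3·t ≡ 2 (mod 4).
    The inverse of 3 mod 4 is 3 (since 3·3 = 9 = 2·4 + 1), so t ≡ 3·2 = 6 ≡ 2 (mod 4).
    Then x = 2 + 15·2 = 32, valid modulo lcm(15, 4) = 60: x ≡ 32 (mod 60).
  Combine with x ≡ 2 (mod 10): gcd(60, 10) = 10; 2 - 32 = -30, which IS divisible by 10, so compatible.
    Write x = 32 + 60·t and substitute into x ≡ 2 (mod 10): 60·t ≡ 2 − 32 = -30 (mod 10).
    Divide the congruence (and modulus) by g = 10: 6·t ≡ -3 (mod 1).
    Modulo 1 every t works; take t = 0.
    Then x = 32 + 60·0 = 32, valid modulo lcm(60, 10) = 60: x ≡ 32 (mod 60).
Verify: 32 mod 15 = 2, 32 mod 4 = 0, 32 mod 10 = 2.

x ≡ 32 (mod 60).


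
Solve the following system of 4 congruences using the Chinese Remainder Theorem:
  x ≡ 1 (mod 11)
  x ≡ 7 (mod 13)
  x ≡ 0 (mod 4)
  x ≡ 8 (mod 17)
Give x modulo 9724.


Product of moduli M = 11 · 13 · 4 · 17 = 9724.
Merge one congruence at a time:
  Start: x ≡ 1 (mod 11).
  Combine with x ≡ 7 (mod 13); new modulus lcm = 143.
    Write x = 1 + 11·t and substitute into x ≡ 7 (mod 13): 11·t ≡ 7 − 1 = 6 (mod 13).
    The inverse of 11 mod 13 is 6 (since 11·6 = 66 = 5·13 + 1), so t ≡ 6·6 = 36 ≡ 10 (mod 13).
    Then x = 1 + 11·10 = 111, valid modulo lcm(11, 13) = 143: x ≡ 111 (mod 143).
  Combine with x ≡ 0 (mod 4); new modulus lcm = 572.
    Write x = 111 + 143·t and substitute into x ≡ 0 (mod 4): 143·t ≡ 0 − 111 = -111 (mod 4).
    Reduce coefficients mod 4: 3·t ≡ 1 (mod 4).
    The inverse of 3 mod 4 is 3 (since 3·3 = 9 = 2·4 + 1), so t ≡ 3·1 = 3 ≡ 3 (mod 4).
    Then x = 111 + 143·3 = 540, valid modulo lcm(143, 4) = 572: x ≡ 540 (mod 572).
  Combine with x ≡ 8 (mod 17); new modulus lcm = 9724.
    Write x = 540 + 572·t and substitute into x ≡ 8 (mod 17): 572·t ≡ 8 − 540 = -532 (mod 17).
    Reduce coefficients mod 17: 11·t ≡ 12 (mod 17).
    The inverse of 11 mod 17 is 14 (since 11·14 = 154 = 9·17 + 1), so t ≡ 14·12 = 168 ≡ 15 (mod 17).
    Then x = 540 + 572·15 = 9120, valid modulo lcm(572, 17) = 9724: x ≡ 9120 (mod 9724).
Verify against each original: 9120 mod 11 = 1, 9120 mod 13 = 7, 9120 mod 4 = 0, 9120 mod 17 = 8.

x ≡ 9120 (mod 9724).


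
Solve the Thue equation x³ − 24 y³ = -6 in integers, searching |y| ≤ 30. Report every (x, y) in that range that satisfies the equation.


The equation is x³ - 24y³ = -6. For fixed y, x³ = 24·y³ − 6, so a solution requires the RHS to be a perfect cube.
Strategy: iterate y from -30 to 30, compute RHS = 24·y³ − 6, and check whether it is a (positive or negative) perfect cube.
Check small values of y:
  y = 0: RHS = -6 is not a perfect cube.
  y = 1: RHS = 18 is not a perfect cube.
  y = -1: RHS = -30 is not a perfect cube.
  y = 2: RHS = 186 is not a perfect cube.
  y = -2: RHS = -198 is not a perfect cube.
  y = 3: RHS = 642 is not a perfect cube.
  y = -3: RHS = -654 is not a perfect cube.
Continuing the search up to |y| = 30 finds no solutions either.
No (x, y) in the scanned range satisfies the equation.

No integer solutions with |y| ≤ 30.


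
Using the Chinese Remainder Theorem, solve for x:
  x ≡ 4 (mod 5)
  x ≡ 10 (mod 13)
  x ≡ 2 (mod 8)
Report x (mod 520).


Moduli 5, 13, 8 are pairwise coprime; by CRT there is a unique solution modulo M = 5 · 13 · 8 = 520.
Solve pairwise, accumulating the modulus:
  Start with x ≡ 4 (mod 5).
  Combine with x ≡ 10 (mod 13): since gcd(5, 13) = 1, we get a unique residue mod 65.
    Write x = 4 + 5·t and substitute into x ≡ 10 (mod 13): 5·t ≡ 10 − 4 = 6 (mod 13).
    The inverse of 5 mod 13 is 8 (since 5·8 = 40 = 3·13 + 1), so t ≡ 8·6 = 48 ≡ 9 (mod 13).
    Then x = 4 + 5·9 = 49, valid modulo lcm(5, 13) = 65: x ≡ 49 (mod 65).
  Combine with x ≡ 2 (mod 8): since gcd(65, 8) = 1, we get a unique residue mod 520.
    Write x = 49 + 65·t and substitute into x ≡ 2 (mod 8): 65·t ≡ 2 − 49 = -47 (mod 8).
    Reduce coefficients mod 8: 1·t ≡ 1 (mod 8).
    So t ≡ 1 (mod 8).
    Then x = 49 + 65·1 = 114, valid modulo lcm(65, 8) = 520: x ≡ 114 (mod 520).
Verify: 114 mod 5 = 4 ✓, 114 mod 13 = 10 ✓, 114 mod 8 = 2 ✓.

x ≡ 114 (mod 520).


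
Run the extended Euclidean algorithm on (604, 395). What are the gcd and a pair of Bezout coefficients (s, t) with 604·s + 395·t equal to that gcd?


Euclidean algorithm on (604, 395) — divide until remainder is 0:
  604 = 1 · 395 + 209
  395 = 1 · 209 + 186
  209 = 1 · 186 + 23
  186 = 8 · 23 + 2
  23 = 11 · 2 + 1
  2 = 2 · 1 + 0
gcd(604, 395) = 1.
Track Bezout coefficients alongside the remainders: start with r₀ = 604 = a·1 + b·0 (s = 1, t = 0) and r₁ = 395 = a·0 + b·1 (s = 0, t = 1); each new remainder r_{k+1} = r_{k-1} − q_k·r_k inherits s_{k+1} = s_{k-1} − q_k·s_k, t_{k+1} = t_{k-1} − q_k·t_k, so r_k = a·s_k + b·t_k at every step:
  q = 1: r = 209, s = 1 − 1·0 = 1, t = 0 − 1·1 = -1  (check: 604·1 + 395·(-1) = 209)
  q = 1: r = 186, s = 0 − 1·1 = -1, t = 1 − 1·(-1) = 2  (check: 604·(-1) + 395·2 = 186)
  q = 1: r = 23, s = 1 − 1·(-1) = 2, t = -1 − 1·2 = -3  (check: 604·2 + 395·(-3) = 23)
  q = 8: r = 2, s = -1 − 8·2 = -17, t = 2 − 8·(-3) = 26  (check: 604·(-17) + 395·26 = 2)
  q = 11: r = 1, s = 2 − 11·(-17) = 189, t = -3 − 11·26 = -289  (check: 604·189 + 395·(-289) = 1)
The row with r = 1 (the gcd) gives the Bezout coefficients s = 189, t = -289.
Result: 604 · (189) + 395 · (-289) = 1.

gcd(604, 395) = 1; s = 189, t = -289 (check: 604·189 + 395·(-289) = 1).


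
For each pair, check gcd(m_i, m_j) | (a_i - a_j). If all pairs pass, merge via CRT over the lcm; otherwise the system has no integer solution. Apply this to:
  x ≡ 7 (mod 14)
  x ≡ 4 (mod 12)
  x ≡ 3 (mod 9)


Moduli 14, 12, 9 are not pairwise coprime, so CRT works modulo lcm(m_i) when all pairwise compatibility conditions hold.
Pairwise compatibility: gcd(m_i, m_j) must divide a_i - a_j for every pair.
Merge one congruence at a time:
  Start: x ≡ 7 (mod 14).
  Combine with x ≡ 4 (mod 12): gcd(14, 12) = 2, and 4 - 7 = -3 is NOT divisible by 2.
    ⇒ system is inconsistent (no integer solution).

No solution (the system is inconsistent).


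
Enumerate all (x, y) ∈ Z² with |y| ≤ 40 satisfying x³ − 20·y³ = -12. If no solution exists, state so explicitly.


The equation is x³ - 20y³ = -12. For fixed y, x³ = 20·y³ − 12, so a solution requires the RHS to be a perfect cube.
Strategy: iterate y from -40 to 40, compute RHS = 20·y³ − 12, and check whether it is a (positive or negative) perfect cube.
Check small values of y:
  y = 0: RHS = -12 is not a perfect cube.
  y = 1: RHS = 8 = (2)³ ⇒ x = 2 works.
  y = -1: RHS = -32 is not a perfect cube.
  y = 2: RHS = 148 is not a perfect cube.
  y = -2: RHS = -172 is not a perfect cube.
  y = 3: RHS = 528 is not a perfect cube.
  y = -3: RHS = -552 is not a perfect cube.
Continuing the search up to |y| = 40 finds no further solutions beyond those listed.
Collected solutions: (2, 1).

Solutions (with |y| ≤ 40): (2, 1).


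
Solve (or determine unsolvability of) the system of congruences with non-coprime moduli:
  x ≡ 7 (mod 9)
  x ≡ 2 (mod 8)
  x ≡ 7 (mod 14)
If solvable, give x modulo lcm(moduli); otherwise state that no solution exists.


Moduli 9, 8, 14 are not pairwise coprime, so CRT works modulo lcm(m_i) when all pairwise compatibility conditions hold.
Pairwise compatibility: gcd(m_i, m_j) must divide a_i - a_j for every pair.
Merge one congruence at a time:
  Start: x ≡ 7 (mod 9).
  Combine with x ≡ 2 (mod 8): gcd(9, 8) = 1; 2 - 7 = -5, which IS divisible by 1, so compatible.
    Write x = 7 + 9·t and substitute into x ≡ 2 (mod 8): 9·t ≡ 2 − 7 = -5 (mod 8).
    Reduce coefficients mod 8: 1·t ≡ 3 (mod 8).
    So t ≡ 3 (mod 8).
    Then x = 7 + 9·3 = 34, valid modulo lcm(9, 8) = 72: x ≡ 34 (mod 72).
  Combine with x ≡ 7 (mod 14): gcd(72, 14) = 2, and 7 - 34 = -27 is NOT divisible by 2.
    ⇒ system is inconsistent (no integer solution).

No solution (the system is inconsistent).


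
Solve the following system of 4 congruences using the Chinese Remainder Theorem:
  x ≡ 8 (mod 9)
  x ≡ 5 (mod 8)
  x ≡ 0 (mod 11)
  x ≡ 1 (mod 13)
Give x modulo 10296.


Product of moduli M = 9 · 8 · 11 · 13 = 10296.
Merge one congruence at a time:
  Start: x ≡ 8 (mod 9).
  Combine with x ≡ 5 (mod 8); new modulus lcm = 72.
    Write x = 8 + 9·t and substitute into x ≡ 5 (mod 8): 9·t ≡ 5 − 8 = -3 (mod 8).
    Reduce coefficients mod 8: 1·t ≡ 5 (mod 8).
    So t ≡ 5 (mod 8).
    Then x = 8 + 9·5 = 53, valid modulo lcm(9, 8) = 72: x ≡ 53 (mod 72).
  Combine with x ≡ 0 (mod 11); new modulus lcm = 792.
    Write x = 53 + 72·t and substitute into x ≡ 0 (mod 11): 72·t ≡ 0 − 53 = -53 (mod 11).
    Reduce coefficients mod 11: 6·t ≡ 2 (mod 11).
    The inverse of 6 mod 11 is 2 (since 6·2 = 12 = 1·11 + 1), so t ≡ 2·2 = 4 ≡ 4 (mod 11).
    Then x = 53 + 72·4 = 341, valid modulo lcm(72, 11) = 792: x ≡ 341 (mod 792).
  Combine with x ≡ 1 (mod 13); new modulus lcm = 10296.
    Write x = 341 + 792·t and substitute into x ≡ 1 (mod 13): 792·t ≡ 1 − 341 = -340 (mod 13).
    Reduce coefficients mod 13: 12·t ≡ 11 (mod 13).
    The inverse of 12 mod 13 is 12 (since 12·12 = 144 = 11·13 + 1), so t ≡ 12·11 = 132 ≡ 2 (mod 13).
    Then x = 341 + 792·2 = 1925, valid modulo lcm(792, 13) = 10296: x ≡ 1925 (mod 10296).
Verify against each original: 1925 mod 9 = 8, 1925 mod 8 = 5, 1925 mod 11 = 0, 1925 mod 13 = 1.

x ≡ 1925 (mod 10296).


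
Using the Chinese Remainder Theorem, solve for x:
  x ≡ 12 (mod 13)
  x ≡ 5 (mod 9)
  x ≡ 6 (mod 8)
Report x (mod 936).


Moduli 13, 9, 8 are pairwise coprime; by CRT there is a unique solution modulo M = 13 · 9 · 8 = 936.
Solve pairwise, accumulating the modulus:
  Start with x ≡ 12 (mod 13).
  Combine with x ≡ 5 (mod 9): since gcd(13, 9) = 1, we get a unique residue mod 117.
    Write x = 12 + 13·t and substitute into x ≡ 5 (mod 9): 13·t ≡ 5 − 12 = -7 (mod 9).
    Reduce coefficients mod 9: 4·t ≡ 2 (mod 9).
    The inverse of 4 mod 9 is 7 (since 4·7 = 28 = 3·9 + 1), so t ≡ 7·2 = 14 ≡ 5 (mod 9).
    Then x = 12 + 13·5 = 77, valid modulo lcm(13, 9) = 117: x ≡ 77 (mod 117).
  Combine with x ≡ 6 (mod 8): since gcd(117, 8) = 1, we get a unique residue mod 936.
    Write x = 77 + 117·t and substitute into x ≡ 6 (mod 8): 117·t ≡ 6 − 77 = -71 (mod 8).
    Reduce coefficients mod 8: 5·t ≡ 1 (mod 8).
    The inverse of 5 mod 8 is 5 (since 5·5 = 25 = 3·8 + 1), so t ≡ 5·1 = 5 ≡ 5 (mod 8).
    Then x = 77 + 117·5 = 662, valid modulo lcm(117, 8) = 936: x ≡ 662 (mod 936).
Verify: 662 mod 13 = 12 ✓, 662 mod 9 = 5 ✓, 662 mod 8 = 6 ✓.

x ≡ 662 (mod 936).


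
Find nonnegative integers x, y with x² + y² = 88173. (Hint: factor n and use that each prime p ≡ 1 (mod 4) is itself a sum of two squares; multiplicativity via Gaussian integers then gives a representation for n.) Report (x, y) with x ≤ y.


Step 1: Factor n = 88173 = 3^2 · 97 · 101.
Step 2: Check the mod-4 condition on each prime factor: 3 ≡ 3 (mod 4), exponent 2 (must be even); 97 ≡ 1 (mod 4), exponent 1; 101 ≡ 1 (mod 4), exponent 1.
All primes ≡ 3 (mod 4) appear to even exponent (or don't appear), so by the two-squares theorem n IS expressible as a sum of two squares.
Step 3: Build a representation. Group n = k² · m with k = 3 and m = 97 · 101 = 9797 (a product of primes ≡ 1 (mod 4)); a representation of m scales to one of n via (k·x)² + (k·y)² = k²(x² + y²). Each prime p ≡ 1 (mod 4) is itself a sum of two squares; find a² by testing p − a² for a perfect square:
  97: 97 − 1² = 96, 97 − 2² = 93, 97 − 3² = 88, 97 − 4² = 81 = 9² ⇒ 97 = 4² + 9².
  101: 101 − 1² = 100 = 10² ⇒ 101 = 1² + 10².
  Combine using the Brahmagupta–Fibonacci identity (a² + b²)(c² + d²) = (ac − bd)² + (ad + bc)² = (ac + bd)² + (ad − bc)²:
  97 · 101 = 9797: from (4² + 9²)(1² + 10²), take (4·1 − 9·10, 4·10 + 9·1) = (4 − 90, 40 + 9) = (-86, 49); dropping signs (only squares matter) gives (86, 49); check 86² + 49² = 7396 + 2401 = 9797 ✓.
  Scale by k = 3: (3·86, 3·49) = (258, 147).
Step 4: Order so x ≤ y and verify: 147² + 258² = 21609 + 66564 = 88173 = n. ✓

n = 88173 = 147² + 258² (one valid representation with x ≤ y).


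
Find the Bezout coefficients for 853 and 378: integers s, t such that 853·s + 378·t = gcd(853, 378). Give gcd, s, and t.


Euclidean algorithm on (853, 378) — divide until remainder is 0:
  853 = 2 · 378 + 97
  378 = 3 · 97 + 87
  97 = 1 · 87 + 10
  87 = 8 · 10 + 7
  10 = 1 · 7 + 3
  7 = 2 · 3 + 1
  3 = 3 · 1 + 0
gcd(853, 378) = 1.
Track Bezout coefficients alongside the remainders: start with r₀ = 853 = a·1 + b·0 (s = 1, t = 0) and r₁ = 378 = a·0 + b·1 (s = 0, t = 1); each new remainder r_{k+1} = r_{k-1} − q_k·r_k inherits s_{k+1} = s_{k-1} − q_k·s_k, t_{k+1} = t_{k-1} − q_k·t_k, so r_k = a·s_k + b·t_k at every step:
  q = 2: r = 97, s = 1 − 2·0 = 1, t = 0 − 2·1 = -2  (check: 853·1 + 378·(-2) = 97)
  q = 3: r = 87, s = 0 − 3·1 = -3, t = 1 − 3·(-2) = 7  (check: 853·(-3) + 378·7 = 87)
  q = 1: r = 10, s = 1 − 1·(-3) = 4, t = -2 − 1·7 = -9  (check: 853·4 + 378·(-9) = 10)
  q = 8: r = 7, s = -3 − 8·4 = -35, t = 7 − 8·(-9) = 79  (check: 853·(-35) + 378·79 = 7)
  q = 1: r = 3, s = 4 − 1·(-35) = 39, t = -9 − 1·79 = -88  (check: 853·39 + 378·(-88) = 3)
  q = 2: r = 1, s = -35 − 2·39 = -113, t = 79 − 2·(-88) = 255  (check: 853·(-113) + 378·255 = 1)
The row with r = 1 (the gcd) gives the Bezout coefficients s = -113, t = 255.
Result: 853 · (-113) + 378 · (255) = 1.

gcd(853, 378) = 1; s = -113, t = 255 (check: 853·(-113) + 378·255 = 1).


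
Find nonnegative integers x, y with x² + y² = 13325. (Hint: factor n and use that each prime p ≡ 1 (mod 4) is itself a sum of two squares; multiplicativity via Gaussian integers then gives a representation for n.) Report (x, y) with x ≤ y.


Step 1: Factor n = 13325 = 5^2 · 13 · 41.
Step 2: Check the mod-4 condition on each prime factor: 5 ≡ 1 (mod 4), exponent 2; 13 ≡ 1 (mod 4), exponent 1; 41 ≡ 1 (mod 4), exponent 1.
All primes ≡ 3 (mod 4) appear to even exponent (or don't appear), so by the two-squares theorem n IS expressible as a sum of two squares.
Step 3: Build a representation. Group n = k² · m with k = 5 and m = 13 · 41 = 533 (a product of primes ≡ 1 (mod 4)); a representation of m scales to one of n via (k·x)² + (k·y)² = k²(x² + y²). Each prime p ≡ 1 (mod 4) is itself a sum of two squares; find a² by testing p − a² for a perfect square:
  13: 13 − 1² = 12, 13 − 2² = 9 = 3² ⇒ 13 = 2² + 3².
  41: 41 − 1² = 40, 41 − 2² = 37, 41 − 3² = 32, 41 − 4² = 25 = 5² ⇒ 41 = 4² + 5².
  Combine using the Brahmagupta–Fibonacci identity (a² + b²)(c² + d²) = (ac − bd)² + (ad + bc)² = (ac + bd)² + (ad − bc)²:
  13 · 41 = 533: from (2² + 3²)(4² + 5²), take (2·4 − 3·5, 2·5 + 3·4) = (8 − 15, 10 + 12) = (-7, 22); dropping signs (only squares matter) gives (7, 22); check 7² + 22² = 49 + 484 = 533 ✓.
  Scale by k = 5: (5·7, 5·22) = (35, 110).
Step 4: Order so x ≤ y and verify: 35² + 110² = 1225 + 12100 = 13325 = n. ✓

n = 13325 = 35² + 110² (one valid representation with x ≤ y).


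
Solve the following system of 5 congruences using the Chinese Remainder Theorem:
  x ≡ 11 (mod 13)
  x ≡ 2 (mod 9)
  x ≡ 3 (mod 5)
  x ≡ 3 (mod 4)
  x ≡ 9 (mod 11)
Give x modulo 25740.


Product of moduli M = 13 · 9 · 5 · 4 · 11 = 25740.
Merge one congruence at a time:
  Start: x ≡ 11 (mod 13).
  Combine with x ≡ 2 (mod 9); new modulus lcm = 117.
    Write x = 11 + 13·t and substitute into x ≡ 2 (mod 9): 13·t ≡ 2 − 11 = -9 (mod 9).
    Reduce coefficients mod 9: 4·t ≡ 0 (mod 9).
    The inverse of 4 mod 9 is 7 (since 4·7 = 28 = 3·9 + 1), so t ≡ 7·0 = 0 ≡ 0 (mod 9).
    Then x = 11 + 13·0 = 11, valid modulo lcm(13, 9) = 117: x ≡ 11 (mod 117).
  Combine with x ≡ 3 (mod 5); new modulus lcm = 585.
    Write x = 11 + 117·t and substitute into x ≡ 3 (mod 5): 117·t ≡ 3 − 11 = -8 (mod 5).
    Reduce coefficients mod 5: 2·t ≡ 2 (mod 5).
    The inverse of 2 mod 5 is 3 (since 2·3 = 6 = 1·5 + 1), so t ≡ 3·2 = 6 ≡ 1 (mod 5).
    Then x = 11 + 117·1 = 128, valid modulo lcm(117, 5) = 585: x ≡ 128 (mod 585).
  Combine with x ≡ 3 (mod 4); new modulus lcm = 2340.
    Write x = 128 + 585·t and substitute into x ≡ 3 (mod 4): 585·t ≡ 3 − 128 = -125 (mod 4).
    Reduce coefficients mod 4: 1·t ≡ 3 (mod 4).
    So t ≡ 3 (mod 4).
    Then x = 128 + 585·3 = 1883, valid modulo lcm(585, 4) = 2340: x ≡ 1883 (mod 2340).
  Combine with x ≡ 9 (mod 11); new modulus lcm = 25740.
    Write x = 1883 + 2340·t and substitute into x ≡ 9 (mod 11): 2340·t ≡ 9 − 1883 = -1874 (mod 11).
    Reduce coefficients mod 11: 8·t ≡ 7 (mod 11).
    The inverse of 8 mod 11 is 7 (since 8·7 = 56 = 5·11 + 1), so t ≡ 7·7 = 49 ≡ 5 (mod 11).
    Then x = 1883 + 2340·5 = 13583, valid modulo lcm(2340, 11) = 25740: x ≡ 13583 (mod 25740).
Verify against each original: 13583 mod 13 = 11, 13583 mod 9 = 2, 13583 mod 5 = 3, 13583 mod 4 = 3, 13583 mod 11 = 9.

x ≡ 13583 (mod 25740).


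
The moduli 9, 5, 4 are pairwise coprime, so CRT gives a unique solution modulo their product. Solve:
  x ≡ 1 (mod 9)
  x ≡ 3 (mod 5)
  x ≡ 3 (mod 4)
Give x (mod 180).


Moduli 9, 5, 4 are pairwise coprime; by CRT there is a unique solution modulo M = 9 · 5 · 4 = 180.
Solve pairwise, accumulating the modulus:
  Start with x ≡ 1 (mod 9).
  Combine with x ≡ 3 (mod 5): since gcd(9, 5) = 1, we get a unique residue mod 45.
    Write x = 1 + 9·t and substitute into x ≡ 3 (mod 5): 9·t ≡ 3 − 1 = 2 (mod 5).
    Reduce coefficients mod 5: 4·t ≡ 2 (mod 5).
    The inverse of 4 mod 5 is 4 (since 4·4 = 16 = 3·5 + 1), so t ≡ 4·2 = 8 ≡ 3 (mod 5).
    Then x = 1 + 9·3 = 28, valid modulo lcm(9, 5) = 45: x ≡ 28 (mod 45).
  Combine with x ≡ 3 (mod 4): since gcd(45, 4) = 1, we get a unique residue mod 180.
    Write x = 28 + 45·t and substitute into x ≡ 3 (mod 4): 45·t ≡ 3 − 28 = -25 (mod 4).
    Reduce coefficients mod 4: 1·t ≡ 3 (mod 4).
    So t ≡ 3 (mod 4).
    Then x = 28 + 45·3 = 163, valid modulo lcm(45, 4) = 180: x ≡ 163 (mod 180).
Verify: 163 mod 9 = 1 ✓, 163 mod 5 = 3 ✓, 163 mod 4 = 3 ✓.

x ≡ 163 (mod 180).


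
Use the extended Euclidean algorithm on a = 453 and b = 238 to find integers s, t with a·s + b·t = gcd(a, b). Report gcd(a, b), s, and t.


Euclidean algorithm on (453, 238) — divide until remainder is 0:
  453 = 1 · 238 + 215
  238 = 1 · 215 + 23
  215 = 9 · 23 + 8
  23 = 2 · 8 + 7
  8 = 1 · 7 + 1
  7 = 7 · 1 + 0
gcd(453, 238) = 1.
Track Bezout coefficients alongside the remainders: start with r₀ = 453 = a·1 + b·0 (s = 1, t = 0) and r₁ = 238 = a·0 + b·1 (s = 0, t = 1); each new remainder r_{k+1} = r_{k-1} − q_k·r_k inherits s_{k+1} = s_{k-1} − q_k·s_k, t_{k+1} = t_{k-1} − q_k·t_k, so r_k = a·s_k + b·t_k at every step:
  q = 1: r = 215, s = 1 − 1·0 = 1, t = 0 − 1·1 = -1  (check: 453·1 + 238·(-1) = 215)
  q = 1: r = 23, s = 0 − 1·1 = -1, t = 1 − 1·(-1) = 2  (check: 453·(-1) + 238·2 = 23)
  q = 9: r = 8, s = 1 − 9·(-1) = 10, t = -1 − 9·2 = -19  (check: 453·10 + 238·(-19) = 8)
  q = 2: r = 7, s = -1 − 2·10 = -21, t = 2 − 2·(-19) = 40  (check: 453·(-21) + 238·40 = 7)
  q = 1: r = 1, s = 10 − 1·(-21) = 31, t = -19 − 1·40 = -59  (check: 453·31 + 238·(-59) = 1)
The row with r = 1 (the gcd) gives the Bezout coefficients s = 31, t = -59.
Result: 453 · (31) + 238 · (-59) = 1.

gcd(453, 238) = 1; s = 31, t = -59 (check: 453·31 + 238·(-59) = 1).


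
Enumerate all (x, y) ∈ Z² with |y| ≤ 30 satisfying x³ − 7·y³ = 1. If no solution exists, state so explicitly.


The equation is x³ - 7y³ = 1. For fixed y, x³ = 7·y³ + 1, so a solution requires the RHS to be a perfect cube.
Strategy: iterate y from -30 to 30, compute RHS = 7·y³ + 1, and check whether it is a (positive or negative) perfect cube.
Check small values of y:
  y = 0: RHS = 1 = (1)³ ⇒ x = 1 works.
  y = 1: RHS = 8 = (2)³ ⇒ x = 2 works.
  y = -1: RHS = -6 is not a perfect cube.
  y = 2: RHS = 57 is not a perfect cube.
  y = -2: RHS = -55 is not a perfect cube.
  y = 3: RHS = 190 is not a perfect cube.
  y = -3: RHS = -188 is not a perfect cube.
Continuing the search up to |y| = 30 finds no further solutions beyond those listed.
Collected solutions: (1, 0), (2, 1).

Solutions (with |y| ≤ 30): (1, 0), (2, 1).


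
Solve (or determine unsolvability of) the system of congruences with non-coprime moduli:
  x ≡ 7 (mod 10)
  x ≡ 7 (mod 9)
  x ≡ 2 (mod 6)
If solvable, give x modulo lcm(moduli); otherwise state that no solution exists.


Moduli 10, 9, 6 are not pairwise coprime, so CRT works modulo lcm(m_i) when all pairwise compatibility conditions hold.
Pairwise compatibility: gcd(m_i, m_j) must divide a_i - a_j for every pair.
Merge one congruence at a time:
  Start: x ≡ 7 (mod 10).
  Combine with x ≡ 7 (mod 9): gcd(10, 9) = 1; 7 - 7 = 0, which IS divisible by 1, so compatible.
    Write x = 7 + 10·t and substitute into x ≡ 7 (mod 9): 10·t ≡ 7 − 7 = 0 (mod 9).
    Reduce coefficients mod 9: 1·t ≡ 0 (mod 9).
    So t ≡ 0 (mod 9).
    Then x = 7 + 10·0 = 7, valid modulo lcm(10, 9) = 90: x ≡ 7 (mod 90).
  Combine with x ≡ 2 (mod 6): gcd(90, 6) = 6, and 2 - 7 = -5 is NOT divisible by 6.
    ⇒ system is inconsistent (no integer solution).

No solution (the system is inconsistent).


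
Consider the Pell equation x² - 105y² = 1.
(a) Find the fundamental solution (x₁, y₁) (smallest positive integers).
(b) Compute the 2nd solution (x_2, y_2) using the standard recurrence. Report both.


Step 1: Find the fundamental solution (x₁, y₁) of x² - 105y² = 1.
  Expand √105 as a continued fraction. a₀ = ⌊√105⌋ = 10; iterate m_{k+1} = d_k·a_k − m_k, d_{k+1} = (105 − m_{k+1}²)/d_k, a_{k+1} = ⌊(a₀ + m_{k+1})/d_{k+1}⌋ (starting m₀ = 0, d₀ = 1), with convergents p_k = a_k·p_{k-1} + p_{k-2}, q_k = a_k·q_{k-1} + q_{k-2} (p₋₁ = 1, q₋₁ = 0):
  k = 0: a₀ = 10; p₀/q₀ = 10/1; p₀² − 105·q₀² = 100 − 105 = -5.
  k = 1: m = 10, d = 5, a = ⌊(10 + 10)/5⌋ = 4; p/q = (4·10 + 1)/(4·1 + 0) = 41/4; p² − 105·q² = 1681 − 1680 = 1.
  The first convergent with p² − 105·q² = 1 gives the fundamental solution (x₁, y₁) = (41, 4).
Step 2: Apply the recurrence (x_{n+1}, y_{n+1}) = (x₁x_n + 105y₁y_n, x₁y_n + y₁x_n) repeatedly.
  From (x_1, y_1) = (41, 4): x_2 = 41·41 + 105·4·4 = 3361; y_2 = 41·4 + 4·41 = 328.
Step 3: Verify x_2² - 105·y_2² = 11296321 - 11296320 = 1 (should be 1). ✓

(x_1, y_1) = (41, 4); (x_2, y_2) = (3361, 328).
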